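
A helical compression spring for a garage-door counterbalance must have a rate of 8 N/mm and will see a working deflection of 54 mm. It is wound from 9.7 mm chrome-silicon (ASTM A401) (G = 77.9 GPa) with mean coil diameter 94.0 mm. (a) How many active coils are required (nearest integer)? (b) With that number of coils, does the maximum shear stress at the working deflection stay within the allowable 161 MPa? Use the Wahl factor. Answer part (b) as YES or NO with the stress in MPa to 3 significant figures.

(a) 13 coils; (b) YES, τ_max = 130 MPa

N_a = Gd⁴/(8D³k) = (77.9×10³)(9.7⁴)/(8·94.0³·8) = 12.97 → N_a = 13
Actual rate k = Gd⁴/(8D³·13) = 7.9838 N/mm
Working load F = kδ = 7.9838·54 = 431.12 N
C = 94.0/9.7 = 9.6907; K_W = (4C−1)/(4C−4)+0.615/C = 1.1498
τ_max = K_W·8FD/(πd³) = 1.1498·113.07 = 130.01 MPa
τ_max ≤ 161 MPa → acceptable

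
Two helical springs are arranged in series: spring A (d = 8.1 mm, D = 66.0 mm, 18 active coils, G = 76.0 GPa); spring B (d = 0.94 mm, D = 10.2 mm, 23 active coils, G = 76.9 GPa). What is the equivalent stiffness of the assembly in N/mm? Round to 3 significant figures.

0.296 N/mm

k_A = Gd⁴/(8D³N_a) = (76.0×10³)(8.1⁴)/(8·66.0³·18) = 7.9024 N/mm
k_B = Gd⁴/(8D³N_a) = (76.9×10³)(0.94⁴)/(8·10.2³·23) = 0.30748 N/mm
Series: 1/k_eq = 1/7.9024 + 1/0.30748 = 3.3788; k_eq = 0.29597 N/mm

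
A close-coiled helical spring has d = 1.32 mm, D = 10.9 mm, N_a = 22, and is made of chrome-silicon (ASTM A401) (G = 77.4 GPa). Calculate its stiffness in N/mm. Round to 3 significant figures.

k = Gd⁴/(8D³N_a) = (77.4×10³ × 1.32⁴) / (8 × 10.9³ × 22)
  = 234983 / 227925 = 1.031 N/mm

1.03 N/mm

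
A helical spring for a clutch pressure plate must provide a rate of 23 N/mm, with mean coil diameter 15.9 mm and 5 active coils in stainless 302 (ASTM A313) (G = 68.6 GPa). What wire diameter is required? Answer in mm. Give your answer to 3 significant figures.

d = (8D³N_a·k / G)^(1/4) = (8·15.9³·5·23 / (68.6×10³))^0.25
  = (53.908)^0.25 = 2.7097 mm

2.71 mm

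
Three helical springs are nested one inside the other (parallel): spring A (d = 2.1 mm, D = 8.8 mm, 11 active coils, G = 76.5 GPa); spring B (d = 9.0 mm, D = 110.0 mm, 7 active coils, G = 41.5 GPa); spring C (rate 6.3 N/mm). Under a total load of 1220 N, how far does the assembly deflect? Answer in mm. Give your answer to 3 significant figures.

k_A = Gd⁴/(8D³N_a) = (76.5×10³)(2.1⁴)/(8·8.8³·11) = 24.809 N/mm
k_B = Gd⁴/(8D³N_a) = (41.5×10³)(9.0⁴)/(8·110.0³·7) = 3.653 N/mm
Parallel: k_eq = 24.809 + 3.653 + 6.3 = 34.762 N/mm
δ = F/k_eq = 1220/34.762 = 35.096 mm

35.1 mm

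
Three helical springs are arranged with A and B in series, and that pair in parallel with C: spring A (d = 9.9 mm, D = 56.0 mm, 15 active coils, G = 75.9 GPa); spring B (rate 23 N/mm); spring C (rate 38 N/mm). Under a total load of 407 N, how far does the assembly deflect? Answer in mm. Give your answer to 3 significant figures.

7.85 mm

k_A = Gd⁴/(8D³N_a) = (75.9×10³)(9.9⁴)/(8·56.0³·15) = 34.597 N/mm
Springs A,B series: k_AB = 1/(1/34.597+1/23) = 13.815 N/mm; parallel with C: k_eq = 13.815+38 = 51.815 N/mm
δ = F/k_eq = 407/51.815 = 7.8548 mm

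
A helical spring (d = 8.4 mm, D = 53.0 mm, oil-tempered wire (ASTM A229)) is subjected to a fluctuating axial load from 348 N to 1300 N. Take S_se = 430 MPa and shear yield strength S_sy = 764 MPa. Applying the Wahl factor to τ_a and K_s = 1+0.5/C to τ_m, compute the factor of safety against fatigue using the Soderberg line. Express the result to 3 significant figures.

1.73

C = D/d = 53.0/8.4 = 6.3095; K_W = (4C−1)/(4C−4)+0.615/C = 1.2387; K_s = 1+0.5/C = 1.0792
F_a = (F_max−F_min)/2 = 476 N; F_m = (F_max+F_min)/2 = 824 N
τ_a = K_W·8F_aD/(πd³) = 1.2387 × 108.39 = 134.26 MPa
τ_m = K_s·8F_mD/(πd³) = 1.0792 × 187.63 = 202.5 MPa
Soderberg: 1/n_f = τ_a/S_se + τ_m/S_sy = 134.26/430 + 202.5/764 = 0.31224 + 0.26505 = 0.5773
n_f = 1/0.5773 = 1.732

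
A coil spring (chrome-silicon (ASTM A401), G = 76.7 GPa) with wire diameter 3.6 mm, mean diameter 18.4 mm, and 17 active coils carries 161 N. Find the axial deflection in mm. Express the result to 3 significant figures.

k = Gd⁴/(8D³N_a) = (76.7×10³)(3.6⁴)/(8·18.4³·17) = 15.206 N/mm
δ = F/k = 161 / 15.206 = 10.588 mm

10.6 mm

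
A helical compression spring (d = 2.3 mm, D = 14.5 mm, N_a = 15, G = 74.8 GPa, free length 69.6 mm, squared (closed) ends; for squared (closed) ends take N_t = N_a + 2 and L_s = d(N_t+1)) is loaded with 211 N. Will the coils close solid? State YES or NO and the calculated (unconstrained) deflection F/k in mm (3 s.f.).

YES, δ = 36.9 mm

k = Gd⁴/(8D³N_a) = (74.8×10³)(2.3⁴)/(8·14.5³·15) = 5.7217 N/mm
N_t = 17; L_s = 2.3·18 = 41.4 mm; δ_solid = L₀ − L_s = 69.6 − 41.4 = 28.2 mm
δ = F/k = 211/5.7217 = 36.877 mm
δ ≥ δ_solid → spring goes solid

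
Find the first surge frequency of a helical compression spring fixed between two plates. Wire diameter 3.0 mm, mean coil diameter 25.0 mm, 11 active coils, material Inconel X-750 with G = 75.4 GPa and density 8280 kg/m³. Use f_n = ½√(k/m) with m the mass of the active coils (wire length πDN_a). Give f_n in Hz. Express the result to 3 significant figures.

148 Hz

k = Gd⁴/(8D³N_a) = (75.4×10³)(3.0⁴)/(8·25.0³·11) = 4.4417 N/mm = 4441.7 N/m
Wire length L = πDN_a = π·25.0·11 = 863.94 mm
m = ρ·(πd²/4)·L = 8280 × 7.0686×10⁻⁶ m² × 0.86394 m = 0.050564 kg
f_n = ½√(k/m) = 0.5·√(4441.7/0.050564) = 0.5·√(87843) = 148.19 Hz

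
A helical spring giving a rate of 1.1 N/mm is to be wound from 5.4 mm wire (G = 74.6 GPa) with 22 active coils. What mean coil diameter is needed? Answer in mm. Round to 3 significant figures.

68.9 mm

D = (Gd⁴/(8N_a·k))^(1/3) = (74.6×10³·5.4⁴/(8·22·1.1))^(1/3)
  = (327649)^(1/3) = 68.9397 mm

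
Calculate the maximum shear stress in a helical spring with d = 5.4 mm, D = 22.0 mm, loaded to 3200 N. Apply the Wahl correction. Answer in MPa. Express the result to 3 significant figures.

Spring index C = D/d = 22.0/5.4 = 4.0741
K_W = (4C−1)/(4C−4) + 0.615/C = 15.296/12.296 + 0.1510 = 1.3949
τ₀ = 8FD/(πd³) = 8·3200·22.0/(π·5.4³) = 563200/494.69 = 1138.5 MPa
τ_max = K·τ₀ = 1.3949 × 1138.5 = 1588.1 MPa

1590 MPa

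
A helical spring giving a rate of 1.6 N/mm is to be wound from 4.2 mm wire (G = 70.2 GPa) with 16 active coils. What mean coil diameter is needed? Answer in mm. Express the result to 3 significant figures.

47.4 mm

D = (Gd⁴/(8N_a·k))^(1/3) = (70.2×10³·4.2⁴/(8·16·1.6))^(1/3)
  = (106661)^(1/3) = 47.4244 mm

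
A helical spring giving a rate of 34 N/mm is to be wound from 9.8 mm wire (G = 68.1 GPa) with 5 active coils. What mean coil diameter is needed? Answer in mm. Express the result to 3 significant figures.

D = (Gd⁴/(8N_a·k))^(1/3) = (68.1×10³·9.8⁴/(8·5·34))^(1/3)
  = (461862)^(1/3) = 77.2985 mm

77.3 mm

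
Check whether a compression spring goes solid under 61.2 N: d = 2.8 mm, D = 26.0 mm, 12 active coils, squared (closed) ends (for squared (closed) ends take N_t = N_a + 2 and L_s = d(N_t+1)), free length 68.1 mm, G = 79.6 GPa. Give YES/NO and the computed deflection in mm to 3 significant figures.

NO, δ = 21.1 mm

k = Gd⁴/(8D³N_a) = (79.6×10³)(2.8⁴)/(8·26.0³·12) = 2.8997 N/mm
N_t = 14; L_s = 2.8·15 = 42 mm; δ_solid = L₀ − L_s = 68.1 − 42 = 26.1 mm
δ = F/k = 61.2/2.8997 = 21.106 mm
δ < δ_solid → spring does not go solid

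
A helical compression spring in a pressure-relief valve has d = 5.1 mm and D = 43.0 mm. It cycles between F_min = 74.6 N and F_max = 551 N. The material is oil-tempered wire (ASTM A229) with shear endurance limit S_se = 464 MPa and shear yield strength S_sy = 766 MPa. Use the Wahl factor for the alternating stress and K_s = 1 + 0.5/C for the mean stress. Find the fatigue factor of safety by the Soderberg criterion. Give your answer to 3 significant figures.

1.17

C = D/d = 43.0/5.1 = 8.4314; K_W = (4C−1)/(4C−4)+0.615/C = 1.1739; K_s = 1+0.5/C = 1.0593
F_a = (F_max−F_min)/2 = 238.2 N; F_m = (F_max+F_min)/2 = 312.8 N
τ_a = K_W·8F_aD/(πd³) = 1.1739 × 196.63 = 230.81 MPa
τ_m = K_s·8F_mD/(πd³) = 1.0593 × 258.21 = 273.52 MPa
Soderberg: 1/n_f = τ_a/S_se + τ_m/S_sy = 230.81/464 + 273.52/766 = 0.49744 + 0.35707 = 0.85451
n_f = 1/0.85451 = 1.17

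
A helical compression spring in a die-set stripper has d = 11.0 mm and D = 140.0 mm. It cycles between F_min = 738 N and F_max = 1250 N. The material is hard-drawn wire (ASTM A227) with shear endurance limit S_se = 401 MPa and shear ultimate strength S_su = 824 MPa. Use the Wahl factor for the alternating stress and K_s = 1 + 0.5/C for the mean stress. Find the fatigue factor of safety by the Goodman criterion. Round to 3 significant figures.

C = D/d = 140.0/11.0 = 12.7273; K_W = (4C−1)/(4C−4)+0.615/C = 1.1123; K_s = 1+0.5/C = 1.0393
F_a = (F_max−F_min)/2 = 256 N; F_m = (F_max+F_min)/2 = 994 N
τ_a = K_W·8F_aD/(πd³) = 1.1123 × 68.569 = 76.268 MPa
τ_m = K_s·8F_mD/(πd³) = 1.0393 × 266.24 = 276.7 MPa
Goodman: 1/n_f = τ_a/S_se + τ_m/S_su = 76.268/401 + 276.7/824 = 0.19019 + 0.33580 = 0.526
n_f = 1/0.526 = 1.901

1.90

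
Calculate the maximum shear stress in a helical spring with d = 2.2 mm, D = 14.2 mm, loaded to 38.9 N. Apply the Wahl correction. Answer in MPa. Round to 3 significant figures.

Spring index C = D/d = 14.2/2.2 = 6.4545
K_W = (4C−1)/(4C−4) + 0.615/C = 24.818/21.818 + 0.0953 = 1.2328
τ₀ = 8FD/(πd³) = 8·38.9·14.2/(π·2.2³) = 4419.04/33.452 = 132.1 MPa
τ_max = K·τ₀ = 1.2328 × 132.1 = 162.85 MPa

163 MPa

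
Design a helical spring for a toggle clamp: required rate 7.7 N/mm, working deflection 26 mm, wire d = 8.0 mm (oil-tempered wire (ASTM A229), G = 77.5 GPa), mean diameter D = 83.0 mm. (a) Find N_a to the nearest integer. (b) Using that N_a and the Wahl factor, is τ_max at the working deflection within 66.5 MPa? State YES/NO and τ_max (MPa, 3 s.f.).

N_a = Gd⁴/(8D³k) = (77.5×10³)(8.0⁴)/(8·83.0³·7.7) = 9.013 → N_a = 9
Actual rate k = Gd⁴/(8D³·9) = 7.7107 N/mm
Working load F = kδ = 7.7107·26 = 200.48 N
C = 83.0/8.0 = 10.3750; K_W = (4C−1)/(4C−4)+0.615/C = 1.1393
τ_max = K_W·8FD/(πd³) = 1.1393·82.759 = 94.286 MPa
τ_max > 66.5 MPa → exceeds allowable

(a) 9 coils; (b) NO, τ_max = 94.3 MPa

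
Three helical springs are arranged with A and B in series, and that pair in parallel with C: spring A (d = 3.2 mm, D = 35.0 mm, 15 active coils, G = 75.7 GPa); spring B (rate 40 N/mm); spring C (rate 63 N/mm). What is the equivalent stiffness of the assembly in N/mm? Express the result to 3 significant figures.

k_A = Gd⁴/(8D³N_a) = (75.7×10³)(3.2⁴)/(8·35.0³·15) = 1.5428 N/mm
Springs A,B series: k_AB = 1/(1/1.5428+1/40) = 1.4855 N/mm; parallel with C: k_eq = 1.4855+63 = 64.486 N/mm

64.5 N/mm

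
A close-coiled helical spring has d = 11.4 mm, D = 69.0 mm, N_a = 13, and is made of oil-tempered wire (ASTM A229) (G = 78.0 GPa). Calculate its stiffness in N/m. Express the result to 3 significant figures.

k = Gd⁴/(8D³N_a) = (78.0×10³ × 11.4⁴) / (8 × 69.0³ × 13)
  = 1.31739e+09 / 3.41649e+07 = 38.56 N/mm = 38560 N/m

38600 N/m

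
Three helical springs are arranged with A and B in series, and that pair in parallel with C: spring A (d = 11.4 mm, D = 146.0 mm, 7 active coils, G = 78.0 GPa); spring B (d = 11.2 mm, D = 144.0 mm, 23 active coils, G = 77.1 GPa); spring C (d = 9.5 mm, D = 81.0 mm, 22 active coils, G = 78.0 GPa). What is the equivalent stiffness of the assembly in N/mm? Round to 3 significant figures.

k_A = Gd⁴/(8D³N_a) = (78.0×10³)(11.4⁴)/(8·146.0³·7) = 7.5591 N/mm
k_B = Gd⁴/(8D³N_a) = (77.1×10³)(11.2⁴)/(8·144.0³·23) = 2.2081 N/mm
k_C = Gd⁴/(8D³N_a) = (78.0×10³)(9.5⁴)/(8·81.0³·22) = 6.7924 N/mm
Springs A,B series: k_AB = 1/(1/7.5591+1/2.2081) = 1.7089 N/mm; parallel with C: k_eq = 1.7089+6.7924 = 8.5013 N/mm

8.50 N/mm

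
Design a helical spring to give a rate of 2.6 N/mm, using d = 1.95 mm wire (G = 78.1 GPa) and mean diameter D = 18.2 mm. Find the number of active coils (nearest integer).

9

N_a = Gd⁴/(8D³k) = (78.1×10³ × 1.95⁴)/(8 × 18.2³ × 2.6)
    = 1.12925e+06 / 125394 = 9.006 → 9 coils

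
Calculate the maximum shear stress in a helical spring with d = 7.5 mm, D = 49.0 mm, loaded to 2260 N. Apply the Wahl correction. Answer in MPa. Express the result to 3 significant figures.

822 MPa

Spring index C = D/d = 49.0/7.5 = 6.5333
K_W = (4C−1)/(4C−4) + 0.615/C = 25.133/22.133 + 0.0941 = 1.2297
τ₀ = 8FD/(πd³) = 8·2260·49.0/(π·7.5³) = 885920/1325.4 = 668.44 MPa
τ_max = K·τ₀ = 1.2297 × 668.44 = 821.96 MPa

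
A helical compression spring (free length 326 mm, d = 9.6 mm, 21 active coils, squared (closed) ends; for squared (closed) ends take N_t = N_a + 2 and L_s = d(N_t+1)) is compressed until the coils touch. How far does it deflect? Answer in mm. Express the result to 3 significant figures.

N_t = 23; L_s = 9.6·24 = 230.4 mm
δ_solid = L₀ − L_s = 326 − 230.4 = 95.6 mm

95.6 mm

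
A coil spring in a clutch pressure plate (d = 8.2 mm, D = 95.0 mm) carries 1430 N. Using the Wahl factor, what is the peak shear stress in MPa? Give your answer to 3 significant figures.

Spring index C = D/d = 95.0/8.2 = 11.5854
K_W = (4C−1)/(4C−4) + 0.615/C = 45.341/42.341 + 0.0531 = 1.1239
τ₀ = 8FD/(πd³) = 8·1430·95.0/(π·8.2³) = 1.0868e+06/1732.2 = 627.42 MPa
τ_max = K·τ₀ = 1.1239 × 627.42 = 705.18 MPa

705 MPa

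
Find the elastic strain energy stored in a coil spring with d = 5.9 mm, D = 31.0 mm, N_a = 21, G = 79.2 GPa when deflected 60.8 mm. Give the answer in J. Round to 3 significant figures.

35.4 J

k = Gd⁴/(8D³N_a) = (79.2×10³)(5.9⁴)/(8·31.0³·21) = 19.175 N/mm
U = ½kδ² = 0.5 × 19.175 × 60.8² = 35442 N·mm = 35.442 J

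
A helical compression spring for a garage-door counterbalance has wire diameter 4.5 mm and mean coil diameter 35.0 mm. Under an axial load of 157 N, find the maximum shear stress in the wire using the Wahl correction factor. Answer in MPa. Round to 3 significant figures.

Spring index C = D/d = 35.0/4.5 = 7.7778
K_W = (4C−1)/(4C−4) + 0.615/C = 30.111/27.111 + 0.0791 = 1.1897
τ₀ = 8FD/(πd³) = 8·157·35.0/(π·4.5³) = 43960/286.28 = 153.56 MPa
τ_max = K·τ₀ = 1.1897 × 153.56 = 182.69 MPa

183 MPa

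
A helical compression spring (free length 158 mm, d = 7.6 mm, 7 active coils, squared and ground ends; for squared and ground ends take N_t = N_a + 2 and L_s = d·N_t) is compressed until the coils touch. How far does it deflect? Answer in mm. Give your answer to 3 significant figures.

N_t = 9; L_s = 7.6·9 = 68.4 mm
δ_solid = L₀ − L_s = 158 − 68.4 = 89.6 mm

89.6 mm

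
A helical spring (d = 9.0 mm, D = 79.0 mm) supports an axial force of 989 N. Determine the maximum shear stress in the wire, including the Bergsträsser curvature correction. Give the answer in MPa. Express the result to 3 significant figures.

315 MPa

Spring index C = D/d = 79.0/9.0 = 8.7778
K_B = (4C+2)/(4C−3) = 37.111/32.111 = 1.1557
τ₀ = 8FD/(πd³) = 8·989·79.0/(π·9.0³) = 625048/2290.2 = 272.92 MPa
τ_max = K·τ₀ = 1.1557 × 272.92 = 315.42 MPa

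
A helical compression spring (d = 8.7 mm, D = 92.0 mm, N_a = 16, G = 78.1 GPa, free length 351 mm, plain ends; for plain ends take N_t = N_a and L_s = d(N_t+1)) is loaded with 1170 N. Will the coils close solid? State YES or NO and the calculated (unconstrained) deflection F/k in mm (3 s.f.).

k = Gd⁴/(8D³N_a) = (78.1×10³)(8.7⁴)/(8·92.0³·16) = 4.4891 N/mm
N_t = 16; L_s = 8.7·17 = 147.9 mm; δ_solid = L₀ − L_s = 351 − 147.9 = 203.1 mm
δ = F/k = 1170/4.4891 = 260.63 mm
δ ≥ δ_solid → spring goes solid

YES, δ = 261 mm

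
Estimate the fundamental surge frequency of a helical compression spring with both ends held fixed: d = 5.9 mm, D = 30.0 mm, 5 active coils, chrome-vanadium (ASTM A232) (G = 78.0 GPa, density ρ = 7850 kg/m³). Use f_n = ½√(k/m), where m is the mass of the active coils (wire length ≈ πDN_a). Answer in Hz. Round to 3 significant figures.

k = Gd⁴/(8D³N_a) = (78.0×10³)(5.9⁴)/(8·30.0³·5) = 87.514 N/mm = 87514 N/m
Wire length L = πDN_a = π·30.0·5 = 471.24 mm
m = ρ·(πd²/4)·L = 7850 × 27.34×10⁻⁶ m² × 0.47124 m = 0.10114 kg
f_n = ½√(k/m) = 0.5·√(87514/0.10114) = 0.5·√(8.6531e+05) = 465.11 Hz

465 Hz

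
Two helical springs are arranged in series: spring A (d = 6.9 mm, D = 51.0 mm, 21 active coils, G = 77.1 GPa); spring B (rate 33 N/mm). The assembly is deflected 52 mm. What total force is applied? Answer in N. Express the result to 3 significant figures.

329 N

k_A = Gd⁴/(8D³N_a) = (77.1×10³)(6.9⁴)/(8·51.0³·21) = 7.8421 N/mm
Series: 1/k_eq = 1/7.8421 + 1/33 = 0.15782; k_eq = 6.3363 N/mm
F = k_eq·δ = 6.3363·52 = 329.49 N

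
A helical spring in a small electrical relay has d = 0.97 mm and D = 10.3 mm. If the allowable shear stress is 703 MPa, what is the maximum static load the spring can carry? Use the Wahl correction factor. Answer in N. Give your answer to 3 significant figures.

C = D/d = 10.3/0.97 = 10.6186
K_W = (4C−1)/(4C−4) + 0.615/C = 41.474/38.474 + 0.0579 = 1.1359
τ_max = K·8FD/(πd³) → F_max = τ_allow·πd³/(8DK)
F_max = 703·π·0.97³/(8·10.3·1.1359) = 2015.7/93.597 = 21.536 N

21.5 N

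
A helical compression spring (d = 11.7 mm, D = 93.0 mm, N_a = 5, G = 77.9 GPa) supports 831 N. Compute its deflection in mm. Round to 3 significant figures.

18.3 mm

k = Gd⁴/(8D³N_a) = (77.9×10³)(11.7⁴)/(8·93.0³·5) = 45.37 N/mm
δ = F/k = 831 / 45.37 = 18.316 mm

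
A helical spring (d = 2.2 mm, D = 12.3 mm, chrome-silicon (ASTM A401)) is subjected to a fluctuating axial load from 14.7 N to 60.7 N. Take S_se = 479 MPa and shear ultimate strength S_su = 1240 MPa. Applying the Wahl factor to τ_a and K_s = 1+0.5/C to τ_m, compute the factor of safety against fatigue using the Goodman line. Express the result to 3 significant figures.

3.61

C = D/d = 12.3/2.2 = 5.5909; K_W = (4C−1)/(4C−4)+0.615/C = 1.2734; K_s = 1+0.5/C = 1.0894
F_a = (F_max−F_min)/2 = 23 N; F_m = (F_max+F_min)/2 = 37.7 N
τ_a = K_W·8F_aD/(πd³) = 1.2734 × 67.656 = 86.151 MPa
τ_m = K_s·8F_mD/(πd³) = 1.0894 × 110.9 = 120.81 MPa
Goodman: 1/n_f = τ_a/S_se + τ_m/S_su = 86.151/479 + 120.81/1240 = 0.17986 + 0.09743 = 0.27729
n_f = 1/0.27729 = 3.606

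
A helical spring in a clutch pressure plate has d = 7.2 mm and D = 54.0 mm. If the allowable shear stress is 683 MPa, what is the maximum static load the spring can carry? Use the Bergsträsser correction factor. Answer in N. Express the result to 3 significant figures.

C = D/d = 54.0/7.2 = 7.5000
K_B = (4C+2)/(4C−3) = 32.000/27.000 = 1.1852
τ_max = K·8FD/(πd³) → F_max = τ_allow·πd³/(8DK)
F_max = 683·π·7.2³/(8·54.0·1.1852) = 8.0088e+05/512 = 1564.2 N

1560 N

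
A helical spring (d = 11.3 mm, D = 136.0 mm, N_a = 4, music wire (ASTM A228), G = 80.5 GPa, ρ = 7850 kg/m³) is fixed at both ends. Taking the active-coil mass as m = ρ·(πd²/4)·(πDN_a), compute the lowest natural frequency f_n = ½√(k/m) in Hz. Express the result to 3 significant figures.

55.0 Hz

k = Gd⁴/(8D³N_a) = (80.5×10³)(11.3⁴)/(8·136.0³·4) = 16.306 N/mm = 16306 N/m
Wire length L = πDN_a = π·136.0·4 = 1709 mm
m = ρ·(πd²/4)·L = 7850 × 100.29×10⁻⁶ m² × 1.709 m = 1.3454 kg
f_n = ½√(k/m) = 0.5·√(16306/1.3454) = 0.5·√(12119) = 55.044 Hz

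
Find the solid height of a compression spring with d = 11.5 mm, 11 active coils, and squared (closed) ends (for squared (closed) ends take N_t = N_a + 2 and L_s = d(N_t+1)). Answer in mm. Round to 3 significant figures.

squared (closed) ends: N_t = N_a + 2 = 11 + 2 = 13
L_s = d·(N_t+1) = 11.5 × 14 = 161 mm

161 mm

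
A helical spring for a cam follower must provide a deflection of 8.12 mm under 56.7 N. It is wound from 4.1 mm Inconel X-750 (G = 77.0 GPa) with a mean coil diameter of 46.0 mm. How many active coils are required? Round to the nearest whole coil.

4

Required rate k = F/δ = 56.7/8.12 = 6.9828 N/mm
N_a = Gd⁴/(8D³k) = (77.0×10³ × 4.1⁴)/(8 × 46.0³ × 6.9828)
    = 2.17584e+07 / 5.43739e+06 = 4.002 → 4 coils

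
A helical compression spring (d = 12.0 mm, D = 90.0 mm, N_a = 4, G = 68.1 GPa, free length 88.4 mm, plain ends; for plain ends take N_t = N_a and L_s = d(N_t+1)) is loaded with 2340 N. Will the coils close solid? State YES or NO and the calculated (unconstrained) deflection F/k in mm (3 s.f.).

k = Gd⁴/(8D³N_a) = (68.1×10³)(12.0⁴)/(8·90.0³·4) = 60.533 N/mm
N_t = 4; L_s = 12.0·5 = 60 mm; δ_solid = L₀ − L_s = 88.4 − 60 = 28.4 mm
δ = F/k = 2340/60.533 = 38.656 mm
δ ≥ δ_solid → spring goes solid

YES, δ = 38.7 mm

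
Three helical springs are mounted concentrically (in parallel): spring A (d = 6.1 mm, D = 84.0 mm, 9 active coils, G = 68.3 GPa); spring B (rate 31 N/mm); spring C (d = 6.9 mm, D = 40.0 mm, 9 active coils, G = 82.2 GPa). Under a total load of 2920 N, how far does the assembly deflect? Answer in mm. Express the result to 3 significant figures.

39.6 mm

k_A = Gd⁴/(8D³N_a) = (68.3×10³)(6.1⁴)/(8·84.0³·9) = 2.216 N/mm
k_C = Gd⁴/(8D³N_a) = (82.2×10³)(6.9⁴)/(8·40.0³·9) = 40.435 N/mm
Parallel: k_eq = 2.216 + 31 + 40.435 = 73.651 N/mm
δ = F/k_eq = 2920/73.651 = 39.647 mm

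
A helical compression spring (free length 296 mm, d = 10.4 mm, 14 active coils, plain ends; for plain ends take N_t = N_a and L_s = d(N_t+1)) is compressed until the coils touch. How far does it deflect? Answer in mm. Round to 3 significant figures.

140 mm

N_t = 14; L_s = 10.4·15 = 156 mm
δ_solid = L₀ − L_s = 296 − 156 = 140 mm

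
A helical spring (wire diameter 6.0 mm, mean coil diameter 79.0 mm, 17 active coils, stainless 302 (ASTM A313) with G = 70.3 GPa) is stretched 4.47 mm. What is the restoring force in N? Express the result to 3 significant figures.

k = Gd⁴/(8D³N_a) = (70.3×10³)(6.0⁴)/(8·79.0³·17) = 1.3588 N/mm
F = k·δ = 1.3588 × 4.47 = 6.0736 N

6.07 N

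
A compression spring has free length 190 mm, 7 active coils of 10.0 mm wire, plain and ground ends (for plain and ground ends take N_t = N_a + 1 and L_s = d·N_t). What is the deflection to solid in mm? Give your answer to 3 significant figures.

N_t = 8; L_s = 10.0·8 = 80 mm
δ_solid = L₀ − L_s = 190 − 80 = 110 mm

110 mm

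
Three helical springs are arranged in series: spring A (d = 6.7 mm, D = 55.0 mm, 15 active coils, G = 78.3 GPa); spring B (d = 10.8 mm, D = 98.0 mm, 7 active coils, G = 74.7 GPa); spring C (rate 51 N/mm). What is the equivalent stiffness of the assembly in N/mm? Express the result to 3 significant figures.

k_A = Gd⁴/(8D³N_a) = (78.3×10³)(6.7⁴)/(8·55.0³·15) = 7.903 N/mm
k_B = Gd⁴/(8D³N_a) = (74.7×10³)(10.8⁴)/(8·98.0³·7) = 19.282 N/mm
Series: 1/k_eq = 1/7.903 + 1/19.282 + 1/51 = 0.198; k_eq = 5.0504 N/mm

5.05 N/mm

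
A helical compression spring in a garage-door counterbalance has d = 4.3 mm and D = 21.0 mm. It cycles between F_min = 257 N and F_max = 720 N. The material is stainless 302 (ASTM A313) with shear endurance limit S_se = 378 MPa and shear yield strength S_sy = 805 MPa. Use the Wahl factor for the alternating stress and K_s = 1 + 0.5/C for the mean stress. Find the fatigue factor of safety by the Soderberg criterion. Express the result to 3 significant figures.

C = D/d = 21.0/4.3 = 4.8837; K_W = (4C−1)/(4C−4)+0.615/C = 1.3190; K_s = 1+0.5/C = 1.1024
F_a = (F_max−F_min)/2 = 231.5 N; F_m = (F_max+F_min)/2 = 488.5 N
τ_a = K_W·8F_aD/(πd³) = 1.3190 × 155.71 = 205.38 MPa
τ_m = K_s·8F_mD/(πd³) = 1.1024 × 328.56 = 362.2 MPa
Soderberg: 1/n_f = τ_a/S_se + τ_m/S_sy = 205.38/378 + 362.2/805 = 0.54334 + 0.44994 = 0.99328
n_f = 1/0.99328 = 1.007

1.01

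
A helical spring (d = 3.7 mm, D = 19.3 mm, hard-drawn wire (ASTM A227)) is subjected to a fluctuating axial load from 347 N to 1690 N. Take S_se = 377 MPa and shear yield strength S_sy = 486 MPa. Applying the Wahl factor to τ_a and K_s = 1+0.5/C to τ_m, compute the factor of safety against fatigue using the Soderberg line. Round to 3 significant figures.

C = D/d = 19.3/3.7 = 5.2162; K_W = (4C−1)/(4C−4)+0.615/C = 1.2958; K_s = 1+0.5/C = 1.0959
F_a = (F_max−F_min)/2 = 671.5 N; F_m = (F_max+F_min)/2 = 1018.5 N
τ_a = K_W·8F_aD/(πd³) = 1.2958 × 651.54 = 844.25 MPa
τ_m = K_s·8F_mD/(πd³) = 1.0959 × 988.22 = 1082.9 MPa
Soderberg: 1/n_f = τ_a/S_se + τ_m/S_sy = 844.25/377 + 1082.9/486 = 2.23939 + 2.22828 = 4.4677
n_f = 1/4.4677 = 0.2238

0.224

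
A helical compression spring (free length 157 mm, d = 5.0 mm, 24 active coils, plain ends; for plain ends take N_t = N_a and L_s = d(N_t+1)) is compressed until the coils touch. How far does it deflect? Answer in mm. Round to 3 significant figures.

32.0 mm

N_t = 24; L_s = 5.0·25 = 125 mm
δ_solid = L₀ − L_s = 157 − 125 = 32 mm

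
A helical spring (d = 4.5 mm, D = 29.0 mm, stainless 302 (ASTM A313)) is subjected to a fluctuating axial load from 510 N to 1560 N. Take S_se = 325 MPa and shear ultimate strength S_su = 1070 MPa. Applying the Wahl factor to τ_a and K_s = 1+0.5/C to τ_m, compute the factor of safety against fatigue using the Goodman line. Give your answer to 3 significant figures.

C = D/d = 29.0/4.5 = 6.4444; K_W = (4C−1)/(4C−4)+0.615/C = 1.2332; K_s = 1+0.5/C = 1.0776
F_a = (F_max−F_min)/2 = 525 N; F_m = (F_max+F_min)/2 = 1035 N
τ_a = K_W·8F_aD/(πd³) = 1.2332 × 425.46 = 524.67 MPa
τ_m = K_s·8F_mD/(πd³) = 1.0776 × 838.77 = 903.84 MPa
Goodman: 1/n_f = τ_a/S_se + τ_m/S_su = 524.67/325 + 903.84/1070 = 1.61438 + 0.84471 = 2.4591
n_f = 1/2.4591 = 0.4067

0.407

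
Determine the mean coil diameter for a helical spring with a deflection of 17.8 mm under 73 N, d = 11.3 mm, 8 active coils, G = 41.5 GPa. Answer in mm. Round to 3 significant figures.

Required rate k = F/δ = 73/17.8 = 4.1011 N/mm
D = (Gd⁴/(8N_a·k))^(1/3) = (41.5×10³·11.3⁴/(8·8·4.1011))^(1/3)
  = (2.57798e+06)^(1/3) = 137.1175 mm

137 mm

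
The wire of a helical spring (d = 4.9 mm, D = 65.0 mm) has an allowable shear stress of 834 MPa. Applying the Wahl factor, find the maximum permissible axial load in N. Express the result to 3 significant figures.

C = D/d = 65.0/4.9 = 13.2653
K_W = (4C−1)/(4C−4) + 0.615/C = 52.061/49.061 + 0.0464 = 1.1075
τ_max = K·8FD/(πd³) → F_max = τ_allow·πd³/(8DK)
F_max = 834·π·4.9³/(8·65.0·1.1075) = 3.0825e+05/575.91 = 535.25 N

535 N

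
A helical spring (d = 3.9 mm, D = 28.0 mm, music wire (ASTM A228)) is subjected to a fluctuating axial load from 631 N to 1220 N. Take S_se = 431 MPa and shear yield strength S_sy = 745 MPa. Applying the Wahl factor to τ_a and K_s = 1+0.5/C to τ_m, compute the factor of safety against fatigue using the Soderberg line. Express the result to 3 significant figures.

C = D/d = 28.0/3.9 = 7.1795; K_W = (4C−1)/(4C−4)+0.615/C = 1.2070; K_s = 1+0.5/C = 1.0696
F_a = (F_max−F_min)/2 = 294.5 N; F_m = (F_max+F_min)/2 = 925.5 N
τ_a = K_W·8F_aD/(πd³) = 1.2070 × 353.99 = 427.28 MPa
τ_m = K_s·8F_mD/(πd³) = 1.0696 × 1112.5 = 1189.9 MPa
Soderberg: 1/n_f = τ_a/S_se + τ_m/S_sy = 427.28/431 + 1189.9/745 = 0.99136 + 1.59721 = 2.5886
n_f = 1/2.5886 = 0.3863

0.386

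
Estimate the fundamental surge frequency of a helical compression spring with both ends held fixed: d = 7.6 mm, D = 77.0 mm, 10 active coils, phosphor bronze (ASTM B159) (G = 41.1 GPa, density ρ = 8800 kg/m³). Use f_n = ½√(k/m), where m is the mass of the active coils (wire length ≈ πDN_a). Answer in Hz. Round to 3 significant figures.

k = Gd⁴/(8D³N_a) = (41.1×10³)(7.6⁴)/(8·77.0³·10) = 3.7543 N/mm = 3754.3 N/m
Wire length L = πDN_a = π·77.0·10 = 2419 mm
m = ρ·(πd²/4)·L = 8800 × 45.365×10⁻⁶ m² × 2.419 m = 0.9657 kg
f_n = ½√(k/m) = 0.5·√(3754.3/0.9657) = 0.5·√(3887.7) = 31.176 Hz

31.2 Hz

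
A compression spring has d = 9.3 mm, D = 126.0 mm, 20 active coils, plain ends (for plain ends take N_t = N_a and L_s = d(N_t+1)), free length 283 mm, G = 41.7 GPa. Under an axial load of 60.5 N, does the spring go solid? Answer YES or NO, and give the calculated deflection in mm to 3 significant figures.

NO, δ = 62.1 mm

k = Gd⁴/(8D³N_a) = (41.7×10³)(9.3⁴)/(8·126.0³·20) = 0.97462 N/mm
N_t = 20; L_s = 9.3·21 = 195.3 mm; δ_solid = L₀ − L_s = 283 − 195.3 = 87.7 mm
δ = F/k = 60.5/0.97462 = 62.075 mm
δ < δ_solid → spring does not go solid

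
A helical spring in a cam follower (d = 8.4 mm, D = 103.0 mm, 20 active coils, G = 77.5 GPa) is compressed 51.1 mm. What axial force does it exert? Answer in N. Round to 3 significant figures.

k = Gd⁴/(8D³N_a) = (77.5×10³)(8.4⁴)/(8·103.0³·20) = 2.2069 N/mm
F = k·δ = 2.2069 × 51.1 = 112.77 N

113 N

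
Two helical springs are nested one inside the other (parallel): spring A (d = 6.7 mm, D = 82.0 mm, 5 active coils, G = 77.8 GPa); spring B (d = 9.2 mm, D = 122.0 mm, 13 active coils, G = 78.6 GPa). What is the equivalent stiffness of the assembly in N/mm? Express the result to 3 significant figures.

k_A = Gd⁴/(8D³N_a) = (77.8×10³)(6.7⁴)/(8·82.0³·5) = 7.1085 N/mm
k_B = Gd⁴/(8D³N_a) = (78.6×10³)(9.2⁴)/(8·122.0³·13) = 2.9817 N/mm
Parallel: k_eq = 7.1085 + 2.9817 = 10.09 N/mm

10.1 N/mm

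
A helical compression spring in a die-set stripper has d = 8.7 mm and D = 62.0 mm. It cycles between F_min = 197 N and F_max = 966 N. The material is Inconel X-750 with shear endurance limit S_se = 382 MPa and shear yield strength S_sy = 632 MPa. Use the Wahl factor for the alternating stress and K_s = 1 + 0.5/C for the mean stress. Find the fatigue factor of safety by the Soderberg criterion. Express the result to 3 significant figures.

1.89

C = D/d = 62.0/8.7 = 7.1264; K_W = (4C−1)/(4C−4)+0.615/C = 1.2087; K_s = 1+0.5/C = 1.0702
F_a = (F_max−F_min)/2 = 384.5 N; F_m = (F_max+F_min)/2 = 581.5 N
τ_a = K_W·8F_aD/(πd³) = 1.2087 × 92.187 = 111.43 MPa
τ_m = K_s·8F_mD/(πd³) = 1.0702 × 139.42 = 149.2 MPa
Soderberg: 1/n_f = τ_a/S_se + τ_m/S_sy = 111.43/382 + 149.2/632 = 0.29170 + 0.23608 = 0.52778
n_f = 1/0.52778 = 1.895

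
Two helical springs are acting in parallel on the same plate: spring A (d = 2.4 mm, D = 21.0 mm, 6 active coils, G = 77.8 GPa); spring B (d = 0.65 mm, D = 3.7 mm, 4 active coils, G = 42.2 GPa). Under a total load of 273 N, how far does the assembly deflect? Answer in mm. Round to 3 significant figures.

k_A = Gd⁴/(8D³N_a) = (77.8×10³)(2.4⁴)/(8·21.0³·6) = 5.8066 N/mm
k_B = Gd⁴/(8D³N_a) = (42.2×10³)(0.65⁴)/(8·3.7³·4) = 4.6474 N/mm
Parallel: k_eq = 5.8066 + 4.6474 = 10.454 N/mm
δ = F/k_eq = 273/10.454 = 26.114 mm

26.1 mm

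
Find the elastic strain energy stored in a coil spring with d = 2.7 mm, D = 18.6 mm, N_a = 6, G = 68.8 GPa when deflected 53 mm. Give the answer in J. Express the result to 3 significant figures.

16.6 J

k = Gd⁴/(8D³N_a) = (68.8×10³)(2.7⁴)/(8·18.6³·6) = 11.838 N/mm
U = ½kδ² = 0.5 × 11.838 × 53² = 16626 N·mm = 16.626 J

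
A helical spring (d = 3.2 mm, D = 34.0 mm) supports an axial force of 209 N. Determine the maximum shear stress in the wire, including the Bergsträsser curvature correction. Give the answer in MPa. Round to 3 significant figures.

Spring index C = D/d = 34.0/3.2 = 10.6250
K_B = (4C+2)/(4C−3) = 44.500/39.500 = 1.1266
τ₀ = 8FD/(πd³) = 8·209·34.0/(π·3.2³) = 56848/102.94 = 552.22 MPa
τ_max = K·τ₀ = 1.1266 × 552.22 = 622.13 MPa

622 MPa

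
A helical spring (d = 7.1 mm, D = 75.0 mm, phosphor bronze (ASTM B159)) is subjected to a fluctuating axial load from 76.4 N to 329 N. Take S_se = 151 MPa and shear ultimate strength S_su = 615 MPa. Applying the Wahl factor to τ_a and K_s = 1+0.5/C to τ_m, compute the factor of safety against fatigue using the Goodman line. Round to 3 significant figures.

1.45

C = D/d = 75.0/7.1 = 10.5634; K_W = (4C−1)/(4C−4)+0.615/C = 1.1366; K_s = 1+0.5/C = 1.0473
F_a = (F_max−F_min)/2 = 126.3 N; F_m = (F_max+F_min)/2 = 202.7 N
τ_a = K_W·8F_aD/(πd³) = 1.1366 × 67.395 = 76.604 MPa
τ_m = K_s·8F_mD/(πd³) = 1.0473 × 108.16 = 113.28 MPa
Goodman: 1/n_f = τ_a/S_se + τ_m/S_su = 76.604/151 + 113.28/615 = 0.50731 + 0.18420 = 0.69151
n_f = 1/0.69151 = 1.446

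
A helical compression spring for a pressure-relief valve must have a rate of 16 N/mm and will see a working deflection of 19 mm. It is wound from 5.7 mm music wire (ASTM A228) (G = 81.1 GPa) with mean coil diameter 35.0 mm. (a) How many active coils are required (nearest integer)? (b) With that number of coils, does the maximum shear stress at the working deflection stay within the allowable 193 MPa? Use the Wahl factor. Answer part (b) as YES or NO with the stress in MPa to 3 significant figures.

(a) 16 coils; (b) YES, τ_max = 178 MPa

N_a = Gd⁴/(8D³k) = (81.1×10³)(5.7⁴)/(8·35.0³·16) = 15.6 → N_a = 16
Actual rate k = Gd⁴/(8D³·16) = 15.599 N/mm
Working load F = kδ = 15.599·19 = 296.39 N
C = 35.0/5.7 = 6.1404; K_W = (4C−1)/(4C−4)+0.615/C = 1.2461
τ_max = K_W·8FD/(πd³) = 1.2461·142.64 = 177.74 MPa
τ_max ≤ 193 MPa → acceptable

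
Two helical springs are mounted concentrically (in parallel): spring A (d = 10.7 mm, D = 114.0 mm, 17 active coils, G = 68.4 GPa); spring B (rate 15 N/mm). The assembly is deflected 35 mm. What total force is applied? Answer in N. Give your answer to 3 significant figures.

k_A = Gd⁴/(8D³N_a) = (68.4×10³)(10.7⁴)/(8·114.0³·17) = 4.4498 N/mm
Parallel: k_eq = 4.4498 + 15 = 19.45 N/mm
F = k_eq·δ = 19.45·35 = 680.74 N

681 N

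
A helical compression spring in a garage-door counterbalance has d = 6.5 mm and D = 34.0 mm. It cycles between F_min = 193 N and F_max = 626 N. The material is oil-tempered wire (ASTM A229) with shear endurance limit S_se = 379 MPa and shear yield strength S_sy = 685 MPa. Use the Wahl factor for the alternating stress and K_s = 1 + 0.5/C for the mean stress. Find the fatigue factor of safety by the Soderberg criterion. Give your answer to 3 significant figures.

2.27

C = D/d = 34.0/6.5 = 5.2308; K_W = (4C−1)/(4C−4)+0.615/C = 1.2948; K_s = 1+0.5/C = 1.0956
F_a = (F_max−F_min)/2 = 216.5 N; F_m = (F_max+F_min)/2 = 409.5 N
τ_a = K_W·8F_aD/(πd³) = 1.2948 × 68.255 = 88.38 MPa
τ_m = K_s·8F_mD/(πd³) = 1.0956 × 129.1 = 141.44 MPa
Soderberg: 1/n_f = τ_a/S_se + τ_m/S_sy = 88.38/379 + 141.44/685 = 0.23319 + 0.20649 = 0.43968
n_f = 1/0.43968 = 2.274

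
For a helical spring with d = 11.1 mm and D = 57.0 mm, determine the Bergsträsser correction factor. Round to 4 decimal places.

C = D/d = 57.0/11.1 = 5.1351
K_B = (4C+2)/(4C−3) = 22.541/17.541 = 1.2851

1.2851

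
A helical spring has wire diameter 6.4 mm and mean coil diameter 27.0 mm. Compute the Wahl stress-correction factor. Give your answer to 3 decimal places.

C = D/d = 27.0/6.4 = 4.2188
K_W = (4C−1)/(4C−4) + 0.615/C = 15.875/12.875 + 0.1458 = 1.3788

1.379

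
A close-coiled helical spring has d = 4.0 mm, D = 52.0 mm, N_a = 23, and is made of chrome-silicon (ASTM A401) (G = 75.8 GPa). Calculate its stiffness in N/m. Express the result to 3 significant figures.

k = Gd⁴/(8D³N_a) = (75.8×10³ × 4.0⁴) / (8 × 52.0³ × 23)
  = 1.94048e+07 / 2.58719e+07 = 0.75003 N/mm = 750.03 N/m

750 N/m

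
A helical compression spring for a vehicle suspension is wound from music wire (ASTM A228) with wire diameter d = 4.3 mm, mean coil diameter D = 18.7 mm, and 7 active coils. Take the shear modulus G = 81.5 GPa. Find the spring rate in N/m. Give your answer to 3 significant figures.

k = Gd⁴/(8D³N_a) = (81.5×10³ × 4.3⁴) / (8 × 18.7³ × 7)
  = 2.78632e+07 / 366195 = 76.088 N/mm = 76088 N/m

76100 N/m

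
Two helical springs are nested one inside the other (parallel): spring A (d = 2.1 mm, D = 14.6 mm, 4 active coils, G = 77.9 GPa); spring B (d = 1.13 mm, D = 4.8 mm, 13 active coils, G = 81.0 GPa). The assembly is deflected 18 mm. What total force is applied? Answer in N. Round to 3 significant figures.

k_A = Gd⁴/(8D³N_a) = (77.9×10³)(2.1⁴)/(8·14.6³·4) = 15.213 N/mm
k_B = Gd⁴/(8D³N_a) = (81.0×10³)(1.13⁴)/(8·4.8³·13) = 11.483 N/mm
Parallel: k_eq = 15.213 + 11.483 = 26.695 N/mm
F = k_eq·δ = 26.695·18 = 480.52 N

481 N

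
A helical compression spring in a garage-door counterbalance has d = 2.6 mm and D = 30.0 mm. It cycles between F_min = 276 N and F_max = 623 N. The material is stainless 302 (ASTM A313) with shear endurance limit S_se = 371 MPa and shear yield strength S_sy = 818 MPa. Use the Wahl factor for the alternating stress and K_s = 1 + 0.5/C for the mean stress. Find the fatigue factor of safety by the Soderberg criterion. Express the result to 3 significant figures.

0.209

C = D/d = 30.0/2.6 = 11.5385; K_W = (4C−1)/(4C−4)+0.615/C = 1.1245; K_s = 1+0.5/C = 1.0433
F_a = (F_max−F_min)/2 = 173.5 N; F_m = (F_max+F_min)/2 = 449.5 N
τ_a = K_W·8F_aD/(πd³) = 1.1245 × 754.12 = 847.98 MPa
τ_m = K_s·8F_mD/(πd³) = 1.0433 × 1953.8 = 2038.4 MPa
Soderberg: 1/n_f = τ_a/S_se + τ_m/S_sy = 847.98/371 + 2038.4/818 = 2.28567 + 2.49196 = 4.7776
n_f = 1/4.7776 = 0.2093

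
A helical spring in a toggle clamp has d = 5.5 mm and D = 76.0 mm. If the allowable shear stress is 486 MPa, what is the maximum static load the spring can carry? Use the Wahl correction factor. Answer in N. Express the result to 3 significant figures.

379 N

C = D/d = 76.0/5.5 = 13.8182
K_W = (4C−1)/(4C−4) + 0.615/C = 54.273/51.273 + 0.0445 = 1.1030
τ_max = K·8FD/(πd³) → F_max = τ_allow·πd³/(8DK)
F_max = 486·π·5.5³/(8·76.0·1.1030) = 2.5402e+05/670.63 = 378.78 N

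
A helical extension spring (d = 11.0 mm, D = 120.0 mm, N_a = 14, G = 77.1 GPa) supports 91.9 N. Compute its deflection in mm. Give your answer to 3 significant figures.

15.8 mm

k = Gd⁴/(8D³N_a) = (77.1×10³)(11.0⁴)/(8·120.0³·14) = 5.8326 N/mm
δ = F/k = 91.9 / 5.8326 = 15.756 mm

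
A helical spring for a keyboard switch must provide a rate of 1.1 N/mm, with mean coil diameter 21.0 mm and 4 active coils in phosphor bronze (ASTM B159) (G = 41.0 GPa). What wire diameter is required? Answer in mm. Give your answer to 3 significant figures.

d = (8D³N_a·k / G)^(1/4) = (8·21.0³·4·1.1 / (41.0×10³))^0.25
  = (7.9509)^0.25 = 1.6792 mm

1.68 mm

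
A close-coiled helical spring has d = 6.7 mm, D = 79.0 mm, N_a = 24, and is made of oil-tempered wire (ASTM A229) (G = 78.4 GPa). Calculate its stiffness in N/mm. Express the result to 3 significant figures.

1.67 N/mm

k = Gd⁴/(8D³N_a) = (78.4×10³ × 6.7⁴) / (8 × 79.0³ × 24)
  = 1.57985e+08 / 9.46635e+07 = 1.6689 N/mm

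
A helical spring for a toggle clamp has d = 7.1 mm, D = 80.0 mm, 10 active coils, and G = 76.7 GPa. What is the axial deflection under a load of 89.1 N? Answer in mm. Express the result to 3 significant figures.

k = Gd⁴/(8D³N_a) = (76.7×10³)(7.1⁴)/(8·80.0³·10) = 4.7585 N/mm
δ = F/k = 89.1 / 4.7585 = 18.724 mm

18.7 mm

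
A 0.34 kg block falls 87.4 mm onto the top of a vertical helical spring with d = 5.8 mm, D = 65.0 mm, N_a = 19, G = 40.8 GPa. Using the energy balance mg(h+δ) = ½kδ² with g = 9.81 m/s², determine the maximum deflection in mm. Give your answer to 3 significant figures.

k = Gd⁴/(8D³N_a) = (40.8×10³)(5.8⁴)/(8·65.0³·19) = 1.1061 N/mm
W = mg = 0.34 × 9.81 = 3.3354 N
½kδ² − Wδ − Wh = 0 → δ = (W + √(W² + 2kWh))/k
δ = (3.3354 + √(11.125 + 644.878))/1.1061 = (3.3354 + 25.613)/1.1061 = 26.172 mm

26.2 mm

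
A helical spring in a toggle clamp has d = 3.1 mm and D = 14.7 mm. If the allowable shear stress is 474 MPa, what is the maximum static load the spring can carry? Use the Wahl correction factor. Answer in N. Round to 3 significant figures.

C = D/d = 14.7/3.1 = 4.7419
K_W = (4C−1)/(4C−4) + 0.615/C = 17.968/14.968 + 0.1297 = 1.3301
τ_max = K·8FD/(πd³) → F_max = τ_allow·πd³/(8DK)
F_max = 474·π·3.1³/(8·14.7·1.3301) = 44362/156.42 = 283.6 N

284 N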